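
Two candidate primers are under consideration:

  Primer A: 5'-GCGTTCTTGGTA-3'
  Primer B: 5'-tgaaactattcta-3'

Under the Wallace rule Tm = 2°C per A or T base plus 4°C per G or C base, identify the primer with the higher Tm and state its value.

Primer A: A+T=6, G+C=6 → Tm = 2(6)+4(6) = 36°C
Primer B: A+T=10, G+C=3 → Tm = 2(10)+4(3) = 32°C
36°C vs 32°C → primer A is higher.

Primer A, 36°C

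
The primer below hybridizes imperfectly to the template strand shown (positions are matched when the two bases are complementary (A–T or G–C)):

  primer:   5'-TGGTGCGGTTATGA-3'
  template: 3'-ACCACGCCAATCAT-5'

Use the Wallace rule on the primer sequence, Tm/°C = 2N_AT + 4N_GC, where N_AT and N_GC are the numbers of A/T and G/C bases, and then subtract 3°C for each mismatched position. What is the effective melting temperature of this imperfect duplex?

Primer base counts: A=2, T=5, G=6, C=1 → A+T=7, G+C=7
Perfect-match Tm = 2(7) + 4(7) = 14 + 28 = 42°C
Mismatches (positions where the bases are not complementary): 2 (at positions 12, 13)
Effective Tm = 42 − 2×3 = 42 − 6 = 36°C

36°C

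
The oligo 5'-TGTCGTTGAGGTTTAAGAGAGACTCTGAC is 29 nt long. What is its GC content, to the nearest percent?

Base counts: C=4, T=9, A=7, G=9
G+C = 9 + 4 = 13 out of 29 bases
%GC = 13/29 × 100 = 44.83% ≈ 45%

45%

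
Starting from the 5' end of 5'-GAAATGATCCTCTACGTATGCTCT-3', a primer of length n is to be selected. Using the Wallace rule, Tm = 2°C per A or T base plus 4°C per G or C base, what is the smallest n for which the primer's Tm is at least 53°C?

First 19 bases: GAAATGATCCTCTACGTAT → Tm = 52°C (< 53°C)
First 20 bases: GAAATGATCCTCTACGTATG → Tm = 56°C (≥ 53°C)
Since every base adds ≥2°C, Tm only increases with n, so the threshold is first crossed at n = 20.

n = 20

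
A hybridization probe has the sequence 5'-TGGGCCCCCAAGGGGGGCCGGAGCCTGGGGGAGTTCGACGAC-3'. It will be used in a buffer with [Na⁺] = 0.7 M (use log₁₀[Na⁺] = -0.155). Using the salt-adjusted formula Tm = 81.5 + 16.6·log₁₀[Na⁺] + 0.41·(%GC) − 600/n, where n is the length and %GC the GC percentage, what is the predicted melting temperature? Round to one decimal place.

Length n = 42. G=20, C=12, A=6, T=4
G+C = 32, so %GC = 32/42 × 100 = 76.19%
Salt term: 16.6 × (-0.155) = -2.573
GC term: 0.41 × 76.19 = 31.238; length term: −600/42 = −14.286
Tm = 81.5 + (-2.573) + 31.238 − 14.286 = 95.879 → 95.9°C

95.9°C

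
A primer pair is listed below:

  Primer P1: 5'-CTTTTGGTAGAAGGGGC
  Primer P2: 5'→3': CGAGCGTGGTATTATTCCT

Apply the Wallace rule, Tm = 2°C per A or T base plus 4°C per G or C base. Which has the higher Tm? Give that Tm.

Primer P2, 56°C

Primer P1: A+T=8, G+C=9 → Tm = 2(8)+4(9) = 52°C
Primer P2: A+T=10, G+C=9 → Tm = 2(10)+4(9) = 56°C
52°C vs 56°C → primer P2 is higher.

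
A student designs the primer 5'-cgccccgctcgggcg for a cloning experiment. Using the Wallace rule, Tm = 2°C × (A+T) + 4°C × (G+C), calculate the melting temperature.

Base counts: T=1, C=8, G=6, A=0
So N_AT = 1 and N_GC = 14.
Tm = 2×1 + 4×14 = 58°C

58°C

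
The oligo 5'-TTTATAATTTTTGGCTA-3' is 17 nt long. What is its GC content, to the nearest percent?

Counting bases: T=10, C=1, A=4, G=2
G+C = 2 + 1 = 3 out of 17 bases
%GC = 3/17 × 100 = 17.65% ≈ 18%

18%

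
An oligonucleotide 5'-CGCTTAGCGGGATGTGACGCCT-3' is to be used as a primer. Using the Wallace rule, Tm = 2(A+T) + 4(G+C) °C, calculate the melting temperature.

Counting bases: A=3, G=8, T=5, C=6
AT pairs contribute 8, GC pairs contribute 14.
Tm = 4·14 + 2·8 = 56 + 16 = 72°C

72°C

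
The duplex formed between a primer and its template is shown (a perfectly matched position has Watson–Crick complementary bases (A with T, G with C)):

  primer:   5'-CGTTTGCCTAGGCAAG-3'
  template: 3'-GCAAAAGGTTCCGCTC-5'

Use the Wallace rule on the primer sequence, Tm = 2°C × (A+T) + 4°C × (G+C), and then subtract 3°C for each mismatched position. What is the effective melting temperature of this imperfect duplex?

41°C

Primer base counts: A=3, T=4, G=5, C=4 → A+T=7, G+C=9
Perfect-match Tm = 2(7) + 4(9) = 14 + 36 = 50°C
Mismatches (positions where the bases are not complementary): 3 (at positions 6, 9, 14)
Effective Tm = 50 − 3×3 = 50 − 9 = 41°C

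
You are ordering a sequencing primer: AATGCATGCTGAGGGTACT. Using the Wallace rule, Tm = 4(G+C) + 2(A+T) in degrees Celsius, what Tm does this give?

Scanning the sequence gives G=6, A=5, T=5, C=3.
So N_AT = 10 and N_GC = 9.
Tm = 2×10 + 4×9 = 56°C

56°C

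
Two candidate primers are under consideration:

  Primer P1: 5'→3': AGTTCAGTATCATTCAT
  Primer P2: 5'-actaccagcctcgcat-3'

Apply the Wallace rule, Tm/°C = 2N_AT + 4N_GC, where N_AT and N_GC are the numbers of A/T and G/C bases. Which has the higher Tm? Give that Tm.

Primer P1: A+T=12, G+C=5 → Tm = 2(12)+4(5) = 44°C
Primer P2: A+T=7, G+C=9 → Tm = 2(7)+4(9) = 50°C
44°C vs 50°C → primer P2 is higher.

Primer P2, 50°C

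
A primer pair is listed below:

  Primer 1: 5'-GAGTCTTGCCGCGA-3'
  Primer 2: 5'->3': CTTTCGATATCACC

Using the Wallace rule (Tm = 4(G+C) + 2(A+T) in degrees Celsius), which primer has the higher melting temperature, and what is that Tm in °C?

Primer 1: A+T=5, G+C=9 → Tm = 2(5)+4(9) = 46°C
Primer 2: A+T=8, G+C=6 → Tm = 2(8)+4(6) = 40°C
46°C vs 40°C → primer 1 is higher.

Primer 1, 46°C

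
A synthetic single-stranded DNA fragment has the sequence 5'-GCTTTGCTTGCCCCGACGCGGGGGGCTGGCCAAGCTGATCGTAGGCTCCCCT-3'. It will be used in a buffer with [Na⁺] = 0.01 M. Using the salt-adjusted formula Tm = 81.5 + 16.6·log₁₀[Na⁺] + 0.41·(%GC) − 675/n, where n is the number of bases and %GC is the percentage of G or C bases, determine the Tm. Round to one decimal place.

63.7°C

Length n = 52. C=18, T=11, A=5, G=18
G+C = 36, so %GC = 36/52 × 100 = 69.231%
Salt term: 16.6 × (-2) = -33.2
GC term: 0.41 × 69.231 = 28.385; length term: −675/52 = −12.981
Tm = 81.5 + (-33.2) + 28.385 − 12.981 = 63.704 → 63.7°C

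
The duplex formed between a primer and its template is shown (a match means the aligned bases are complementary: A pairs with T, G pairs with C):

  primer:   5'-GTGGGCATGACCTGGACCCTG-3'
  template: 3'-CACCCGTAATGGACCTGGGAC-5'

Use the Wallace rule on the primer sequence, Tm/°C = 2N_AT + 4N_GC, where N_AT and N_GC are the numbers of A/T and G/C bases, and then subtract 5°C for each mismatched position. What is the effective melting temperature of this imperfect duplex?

65°C

Primer base counts: A=3, T=4, G=8, C=6 → A+T=7, G+C=14
Perfect-match Tm = 2(7) + 4(14) = 14 + 56 = 70°C
Mismatches (positions where the bases are not complementary): 1 (at position 9)
Effective Tm = 70 − 1×5 = 70 − 5 = 65°C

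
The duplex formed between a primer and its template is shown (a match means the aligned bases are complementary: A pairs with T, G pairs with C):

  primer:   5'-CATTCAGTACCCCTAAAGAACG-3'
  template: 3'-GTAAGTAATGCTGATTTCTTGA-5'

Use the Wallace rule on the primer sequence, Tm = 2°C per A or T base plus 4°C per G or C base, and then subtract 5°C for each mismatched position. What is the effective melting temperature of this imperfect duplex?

Primer base counts: A=8, T=4, G=3, C=7 → A+T=12, G+C=10
Perfect-match Tm = 2(12) + 4(10) = 24 + 40 = 64°C
Mismatches (positions where the bases are not complementary): 4 (at positions 7, 11, 12, 22)
Effective Tm = 64 − 4×5 = 64 − 20 = 44°C

44°C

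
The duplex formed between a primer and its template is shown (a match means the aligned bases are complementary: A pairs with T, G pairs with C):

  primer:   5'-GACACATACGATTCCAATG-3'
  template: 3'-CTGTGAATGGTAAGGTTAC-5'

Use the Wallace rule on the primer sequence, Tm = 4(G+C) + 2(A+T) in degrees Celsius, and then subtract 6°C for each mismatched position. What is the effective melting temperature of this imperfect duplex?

42°C

Primer base counts: A=7, T=4, G=3, C=5 → A+T=11, G+C=8
Perfect-match Tm = 2(11) + 4(8) = 22 + 32 = 54°C
Mismatches (positions where the bases are not complementary): 2 (at positions 6, 10)
Effective Tm = 54 − 2×6 = 54 − 12 = 42°C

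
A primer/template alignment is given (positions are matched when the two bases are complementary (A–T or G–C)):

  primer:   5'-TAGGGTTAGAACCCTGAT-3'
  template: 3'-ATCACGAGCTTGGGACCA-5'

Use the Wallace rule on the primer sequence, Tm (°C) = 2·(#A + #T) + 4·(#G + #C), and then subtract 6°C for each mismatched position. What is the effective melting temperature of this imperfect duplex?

Primer base counts: A=5, T=5, G=5, C=3 → A+T=10, G+C=8
Perfect-match Tm = 2(10) + 4(8) = 20 + 32 = 52°C
Mismatches (positions where the bases are not complementary): 4 (at positions 4, 6, 8, 17)
Effective Tm = 52 − 4×6 = 52 − 24 = 28°C

28°C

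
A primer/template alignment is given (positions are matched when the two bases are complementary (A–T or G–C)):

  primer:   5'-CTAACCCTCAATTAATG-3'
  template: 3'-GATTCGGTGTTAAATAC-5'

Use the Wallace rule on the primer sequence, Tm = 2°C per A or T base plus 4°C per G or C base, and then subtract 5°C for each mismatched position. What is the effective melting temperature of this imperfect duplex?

31°C

Primer base counts: A=6, T=5, G=1, C=5 → A+T=11, G+C=6
Perfect-match Tm = 2(11) + 4(6) = 22 + 24 = 46°C
Mismatches (positions where the bases are not complementary): 3 (at positions 5, 8, 14)
Effective Tm = 46 − 3×5 = 46 − 15 = 31°C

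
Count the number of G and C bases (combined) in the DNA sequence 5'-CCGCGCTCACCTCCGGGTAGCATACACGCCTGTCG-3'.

Scanning the sequence gives T=6, G=9, C=15, A=5.
G+C = 9 + 15 = 24

24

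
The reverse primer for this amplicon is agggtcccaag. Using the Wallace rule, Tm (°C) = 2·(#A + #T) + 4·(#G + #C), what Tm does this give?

C=3, T=1, A=3, G=4
So N_AT = 4 and N_GC = 7.
Tm = 2×4 + 4×7 = 36°C

36°C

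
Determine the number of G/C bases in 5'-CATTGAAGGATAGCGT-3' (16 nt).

7

Counting bases: A=5, C=2, G=5, T=4
Total G or C: 5 + 2 = 7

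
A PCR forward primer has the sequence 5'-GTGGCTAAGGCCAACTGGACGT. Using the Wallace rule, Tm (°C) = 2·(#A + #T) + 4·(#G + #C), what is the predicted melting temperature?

C=5, A=5, G=8, T=4
A+T = 9, G+C = 13
Tm = 2×9 + 4×13 = 70°C

70°C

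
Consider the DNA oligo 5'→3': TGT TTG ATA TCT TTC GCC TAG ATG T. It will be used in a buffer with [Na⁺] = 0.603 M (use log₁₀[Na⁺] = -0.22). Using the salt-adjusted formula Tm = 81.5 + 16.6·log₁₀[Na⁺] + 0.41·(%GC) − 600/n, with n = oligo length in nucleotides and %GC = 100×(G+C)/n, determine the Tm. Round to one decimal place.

68.6°C

Length n = 25. C=4, A=4, G=5, T=12
G+C = 9, so %GC = 9/25 × 100 = 36%
Salt term: 16.6 × (-0.22) = -3.652
GC term: 0.41 × 36 = 14.76; length term: −600/25 = −24
Tm = 81.5 + (-3.652) + 14.76 − 24 = 68.608 → 68.6°C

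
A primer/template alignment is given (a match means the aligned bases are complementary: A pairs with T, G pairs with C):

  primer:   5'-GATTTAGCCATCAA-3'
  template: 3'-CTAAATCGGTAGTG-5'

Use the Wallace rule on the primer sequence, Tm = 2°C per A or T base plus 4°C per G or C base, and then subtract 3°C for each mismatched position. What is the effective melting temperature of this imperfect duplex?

35°C

Primer base counts: A=5, T=4, G=2, C=3 → A+T=9, G+C=5
Perfect-match Tm = 2(9) + 4(5) = 18 + 20 = 38°C
Mismatches (positions where the bases are not complementary): 1 (at position 14)
Effective Tm = 38 − 1×3 = 38 − 3 = 35°C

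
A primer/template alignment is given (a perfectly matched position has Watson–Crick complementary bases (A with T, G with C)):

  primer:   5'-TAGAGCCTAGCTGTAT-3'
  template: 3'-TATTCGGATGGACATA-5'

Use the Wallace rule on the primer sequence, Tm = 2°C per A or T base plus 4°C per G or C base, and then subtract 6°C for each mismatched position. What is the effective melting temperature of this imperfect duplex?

22°C

Primer base counts: A=4, T=5, G=4, C=3 → A+T=9, G+C=7
Perfect-match Tm = 2(9) + 4(7) = 18 + 28 = 46°C
Mismatches (positions where the bases are not complementary): 4 (at positions 1, 2, 3, 10)
Effective Tm = 46 − 4×6 = 46 − 24 = 22°C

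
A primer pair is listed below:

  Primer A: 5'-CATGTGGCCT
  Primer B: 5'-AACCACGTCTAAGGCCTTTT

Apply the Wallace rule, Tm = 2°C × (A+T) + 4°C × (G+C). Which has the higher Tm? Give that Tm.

Primer A: A+T=4, G+C=6 → Tm = 2(4)+4(6) = 32°C
Primer B: A+T=11, G+C=9 → Tm = 2(11)+4(9) = 58°C
32°C vs 58°C → primer B is higher.

Primer B, 58°C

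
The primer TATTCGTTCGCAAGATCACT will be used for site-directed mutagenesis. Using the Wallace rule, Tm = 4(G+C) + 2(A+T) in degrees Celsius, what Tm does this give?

56°C

Scanning the sequence gives G=3, T=7, A=5, C=5.
So N_AT = 12 and N_GC = 8.
Tm = 4·8 + 2·12 = 32 + 24 = 56°C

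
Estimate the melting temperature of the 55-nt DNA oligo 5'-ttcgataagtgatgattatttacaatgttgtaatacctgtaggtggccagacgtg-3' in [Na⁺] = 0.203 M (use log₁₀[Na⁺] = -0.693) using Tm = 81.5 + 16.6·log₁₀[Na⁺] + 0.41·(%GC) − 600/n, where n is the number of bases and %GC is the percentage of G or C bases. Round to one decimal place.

74.7°C

Length n = 55. Scanning the sequence gives C=7, A=15, T=19, G=14.
G+C = 21, so %GC = 21/55 × 100 = 38.182%
Salt term: 16.6 × (-0.693) = -11.504
GC term: 0.41 × 38.182 = 15.655; length term: −600/55 = −10.909
Tm = 81.5 + (-11.504) + 15.655 − 10.909 = 74.742 → 74.7°C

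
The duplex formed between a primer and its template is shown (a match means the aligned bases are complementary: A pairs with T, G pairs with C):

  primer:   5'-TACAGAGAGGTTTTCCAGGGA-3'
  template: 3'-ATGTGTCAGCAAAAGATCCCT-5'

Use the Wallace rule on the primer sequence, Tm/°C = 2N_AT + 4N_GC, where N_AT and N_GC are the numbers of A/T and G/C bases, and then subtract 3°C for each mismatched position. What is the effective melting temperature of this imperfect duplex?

Primer base counts: A=6, T=5, G=7, C=3 → A+T=11, G+C=10
Perfect-match Tm = 2(11) + 4(10) = 22 + 40 = 62°C
Mismatches (positions where the bases are not complementary): 4 (at positions 5, 8, 9, 16)
Effective Tm = 62 − 4×3 = 62 − 12 = 50°C

50°C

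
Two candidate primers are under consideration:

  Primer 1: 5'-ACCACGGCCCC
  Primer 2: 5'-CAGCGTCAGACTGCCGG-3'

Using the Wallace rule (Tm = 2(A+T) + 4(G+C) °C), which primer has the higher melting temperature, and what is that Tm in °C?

Primer 1: A+T=2, G+C=9 → Tm = 2(2)+4(9) = 40°C
Primer 2: A+T=5, G+C=12 → Tm = 2(5)+4(12) = 58°C
40°C vs 58°C → primer 2 is higher.

Primer 2, 58°C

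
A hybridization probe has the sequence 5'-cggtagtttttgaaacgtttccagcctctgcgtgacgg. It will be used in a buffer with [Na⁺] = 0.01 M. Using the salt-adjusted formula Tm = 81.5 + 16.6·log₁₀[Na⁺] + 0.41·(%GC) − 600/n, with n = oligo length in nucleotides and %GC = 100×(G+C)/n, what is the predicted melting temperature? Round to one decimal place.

Length n = 38. Scanning the sequence gives A=6, T=12, C=9, G=11.
G+C = 20, so %GC = 20/38 × 100 = 52.632%
Salt term: 16.6 × (-2) = -33.2
GC term: 0.41 × 52.632 = 21.579; length term: −600/38 = −15.789
Tm = 81.5 + (-33.2) + 21.579 − 15.789 = 54.09 → 54.1°C

54.1°C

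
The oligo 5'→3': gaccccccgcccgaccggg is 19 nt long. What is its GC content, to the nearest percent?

89%

G=6, A=2, T=0, C=11
G+C = 6 + 11 = 17 out of 19 bases
%GC = 17/19 × 100 = 89.47% ≈ 89%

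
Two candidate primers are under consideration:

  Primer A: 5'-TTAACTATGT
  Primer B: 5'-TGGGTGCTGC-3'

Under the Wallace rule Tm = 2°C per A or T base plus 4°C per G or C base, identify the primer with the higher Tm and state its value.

Primer B, 34°C

Primer A: A+T=8, G+C=2 → Tm = 2(8)+4(2) = 24°C
Primer B: A+T=3, G+C=7 → Tm = 2(3)+4(7) = 34°C
24°C vs 34°C → primer B is higher.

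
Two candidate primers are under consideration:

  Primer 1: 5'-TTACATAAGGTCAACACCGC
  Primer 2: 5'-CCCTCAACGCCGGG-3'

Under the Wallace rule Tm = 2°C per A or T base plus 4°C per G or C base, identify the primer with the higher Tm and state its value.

Primer 1, 58°C

Primer 1: A+T=11, G+C=9 → Tm = 2(11)+4(9) = 58°C
Primer 2: A+T=3, G+C=11 → Tm = 2(3)+4(11) = 50°C
58°C vs 50°C → primer 1 is higher.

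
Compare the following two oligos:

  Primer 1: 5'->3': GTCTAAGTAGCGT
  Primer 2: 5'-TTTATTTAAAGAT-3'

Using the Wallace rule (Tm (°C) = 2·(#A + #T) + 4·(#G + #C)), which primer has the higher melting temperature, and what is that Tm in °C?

Primer 1: A+T=7, G+C=6 → Tm = 2(7)+4(6) = 38°C
Primer 2: A+T=12, G+C=1 → Tm = 2(12)+4(1) = 28°C
38°C vs 28°C → primer 1 is higher.

Primer 1, 38°C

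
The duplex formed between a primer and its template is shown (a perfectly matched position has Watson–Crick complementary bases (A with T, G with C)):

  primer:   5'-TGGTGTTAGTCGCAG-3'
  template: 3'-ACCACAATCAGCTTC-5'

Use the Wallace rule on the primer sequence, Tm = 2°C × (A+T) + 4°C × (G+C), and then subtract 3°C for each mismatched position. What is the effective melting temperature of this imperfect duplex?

Primer base counts: A=2, T=5, G=6, C=2 → A+T=7, G+C=8
Perfect-match Tm = 2(7) + 4(8) = 14 + 32 = 46°C
Mismatches (positions where the bases are not complementary): 1 (at position 13)
Effective Tm = 46 − 1×3 = 46 − 3 = 43°C

43°C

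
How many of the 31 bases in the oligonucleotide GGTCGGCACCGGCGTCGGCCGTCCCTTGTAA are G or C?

22

Scanning the sequence gives G=11, T=6, C=11, A=3.
G+C = 11 + 11 = 22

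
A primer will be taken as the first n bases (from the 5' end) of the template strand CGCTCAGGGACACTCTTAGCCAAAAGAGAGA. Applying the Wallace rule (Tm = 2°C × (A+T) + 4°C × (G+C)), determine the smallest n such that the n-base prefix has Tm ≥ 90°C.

n = 30

First 29 bases: CGCTCAGGGACACTCTTAGCCAAAAGAGA → Tm = 88°C (< 90°C)
First 30 bases: CGCTCAGGGACACTCTTAGCCAAAAGAGAG → Tm = 92°C (≥ 90°C)
Each additional base adds 2°C (A/T) or 4°C (G/C), so Tm is non-decreasing in n; n = 30 is the first length to reach 90°C.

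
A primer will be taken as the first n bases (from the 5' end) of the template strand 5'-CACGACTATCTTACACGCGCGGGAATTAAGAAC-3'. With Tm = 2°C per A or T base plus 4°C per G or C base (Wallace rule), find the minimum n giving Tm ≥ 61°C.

n = 20

First 19 bases: CACGACTATCTTACACGCG → Tm = 58°C (< 61°C)
First 20 bases: CACGACTATCTTACACGCGC → Tm = 62°C (≥ 61°C)
Each additional base adds 2°C (A/T) or 4°C (G/C), so Tm is non-decreasing in n; n = 20 is the first length to reach 61°C.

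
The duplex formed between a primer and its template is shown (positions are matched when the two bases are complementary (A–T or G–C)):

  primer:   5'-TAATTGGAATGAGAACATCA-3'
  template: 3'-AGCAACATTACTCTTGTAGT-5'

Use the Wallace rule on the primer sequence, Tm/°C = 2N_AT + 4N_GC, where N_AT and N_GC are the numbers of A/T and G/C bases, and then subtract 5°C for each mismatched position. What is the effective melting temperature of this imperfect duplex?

Primer base counts: A=9, T=5, G=4, C=2 → A+T=14, G+C=6
Perfect-match Tm = 2(14) + 4(6) = 28 + 24 = 52°C
Mismatches (positions where the bases are not complementary): 3 (at positions 2, 3, 7)
Effective Tm = 52 − 3×5 = 52 − 15 = 37°C

37°C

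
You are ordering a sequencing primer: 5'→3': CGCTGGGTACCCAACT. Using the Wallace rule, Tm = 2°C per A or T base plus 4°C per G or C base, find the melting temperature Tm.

52°C

Counting bases: A=3, T=3, C=6, G=4
So N_AT = 6 and N_GC = 10.
Tm = 2(6) + 4(10) = 12 + 40 = 52°C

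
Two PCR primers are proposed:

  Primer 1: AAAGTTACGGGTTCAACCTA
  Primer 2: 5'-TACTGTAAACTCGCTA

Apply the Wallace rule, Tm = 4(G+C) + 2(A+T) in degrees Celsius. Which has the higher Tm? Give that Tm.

Primer 1: A+T=12, G+C=8 → Tm = 2(12)+4(8) = 56°C
Primer 2: A+T=10, G+C=6 → Tm = 2(10)+4(6) = 44°C
56°C vs 44°C → primer 1 is higher.

Primer 1, 56°C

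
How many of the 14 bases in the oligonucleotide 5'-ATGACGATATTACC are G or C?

Scanning the sequence gives C=3, T=4, G=2, A=5.
Total G or C: 2 + 3 = 5

5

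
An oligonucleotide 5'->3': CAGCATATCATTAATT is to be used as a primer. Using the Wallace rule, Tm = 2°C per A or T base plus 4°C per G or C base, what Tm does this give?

40°C

Scanning the sequence gives T=6, C=3, G=1, A=6.
So N_AT = 12 and N_GC = 4.
Tm = 2(12) + 4(4) = 24 + 16 = 40°C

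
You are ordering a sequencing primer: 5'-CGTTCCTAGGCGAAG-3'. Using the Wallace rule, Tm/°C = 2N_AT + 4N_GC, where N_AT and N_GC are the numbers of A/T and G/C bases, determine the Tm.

48°C

Scanning the sequence gives A=3, T=3, G=5, C=4.
AT pairs contribute 6, GC pairs contribute 9.
Tm = 2(6) + 4(9) = 12 + 36 = 48°C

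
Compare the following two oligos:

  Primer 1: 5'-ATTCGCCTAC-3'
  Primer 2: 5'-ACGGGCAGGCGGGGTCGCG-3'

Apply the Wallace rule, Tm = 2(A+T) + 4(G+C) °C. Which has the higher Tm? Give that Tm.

Primer 1: A+T=5, G+C=5 → Tm = 2(5)+4(5) = 30°C
Primer 2: A+T=3, G+C=16 → Tm = 2(3)+4(16) = 70°C
30°C vs 70°C → primer 2 is higher.

Primer 2, 70°C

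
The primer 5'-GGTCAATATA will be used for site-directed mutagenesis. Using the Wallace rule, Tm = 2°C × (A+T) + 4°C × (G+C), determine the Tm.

Base counts: G=2, C=1, T=3, A=4
A+T = 7, G+C = 3
Tm = 2(7) + 4(3) = 14 + 12 = 26°C

26°C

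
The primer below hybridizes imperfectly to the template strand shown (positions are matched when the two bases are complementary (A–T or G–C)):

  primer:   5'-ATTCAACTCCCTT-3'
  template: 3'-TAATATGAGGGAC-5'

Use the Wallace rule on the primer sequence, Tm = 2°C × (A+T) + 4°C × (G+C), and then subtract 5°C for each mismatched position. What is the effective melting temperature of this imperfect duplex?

21°C

Primer base counts: A=3, T=5, G=0, C=5 → A+T=8, G+C=5
Perfect-match Tm = 2(8) + 4(5) = 16 + 20 = 36°C
Mismatches (positions where the bases are not complementary): 3 (at positions 4, 5, 13)
Effective Tm = 36 − 3×5 = 36 − 15 = 21°C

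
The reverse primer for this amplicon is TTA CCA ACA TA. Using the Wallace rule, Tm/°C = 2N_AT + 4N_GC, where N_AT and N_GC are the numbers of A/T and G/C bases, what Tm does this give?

Counting bases: T=3, G=0, C=3, A=5
A+T = 8, G+C = 3
Tm = 2(8) + 4(3) = 16 + 12 = 28°C

28°C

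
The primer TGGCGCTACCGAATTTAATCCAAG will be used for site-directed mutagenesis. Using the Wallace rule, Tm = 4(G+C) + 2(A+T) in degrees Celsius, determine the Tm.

G=5, A=7, T=6, C=6
AT pairs contribute 13, GC pairs contribute 11.
Tm = 2(13) + 4(11) = 26 + 44 = 70°C

70°C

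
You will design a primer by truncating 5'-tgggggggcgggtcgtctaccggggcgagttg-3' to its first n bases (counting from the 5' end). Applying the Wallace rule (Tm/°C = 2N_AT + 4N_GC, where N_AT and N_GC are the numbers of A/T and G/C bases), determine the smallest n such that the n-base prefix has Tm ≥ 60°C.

First 16 bases: TGGGGGGGCGGGTCGT → Tm = 58°C (< 60°C)
First 17 bases: TGGGGGGGCGGGTCGTC → Tm = 62°C (≥ 60°C)
Since every base adds ≥2°C, Tm only increases with n, so the threshold is first crossed at n = 17.

n = 17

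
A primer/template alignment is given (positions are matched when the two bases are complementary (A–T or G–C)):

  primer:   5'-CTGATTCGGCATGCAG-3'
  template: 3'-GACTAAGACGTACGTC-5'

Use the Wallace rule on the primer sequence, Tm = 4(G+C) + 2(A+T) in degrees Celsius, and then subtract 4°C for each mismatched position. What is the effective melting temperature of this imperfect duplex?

Primer base counts: A=3, T=4, G=5, C=4 → A+T=7, G+C=9
Perfect-match Tm = 2(7) + 4(9) = 14 + 36 = 50°C
Mismatches (positions where the bases are not complementary): 1 (at position 8)
Effective Tm = 50 − 1×4 = 50 − 4 = 46°C

46°C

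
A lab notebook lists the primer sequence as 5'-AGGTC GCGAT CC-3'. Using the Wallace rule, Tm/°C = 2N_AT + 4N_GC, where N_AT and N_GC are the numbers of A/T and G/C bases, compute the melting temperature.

40°C

Counting bases: T=2, A=2, C=4, G=4
AT pairs contribute 4, GC pairs contribute 8.
Tm = 2×4 + 4×8 = 40°C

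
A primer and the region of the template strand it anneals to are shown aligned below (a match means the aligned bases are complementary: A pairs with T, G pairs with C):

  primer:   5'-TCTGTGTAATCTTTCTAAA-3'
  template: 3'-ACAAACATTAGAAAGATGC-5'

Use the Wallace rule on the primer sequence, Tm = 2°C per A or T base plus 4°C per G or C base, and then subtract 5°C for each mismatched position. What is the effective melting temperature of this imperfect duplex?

28°C

Primer base counts: A=5, T=9, G=2, C=3 → A+T=14, G+C=5
Perfect-match Tm = 2(14) + 4(5) = 28 + 20 = 48°C
Mismatches (positions where the bases are not complementary): 4 (at positions 2, 4, 18, 19)
Effective Tm = 48 − 4×5 = 48 − 20 = 28°C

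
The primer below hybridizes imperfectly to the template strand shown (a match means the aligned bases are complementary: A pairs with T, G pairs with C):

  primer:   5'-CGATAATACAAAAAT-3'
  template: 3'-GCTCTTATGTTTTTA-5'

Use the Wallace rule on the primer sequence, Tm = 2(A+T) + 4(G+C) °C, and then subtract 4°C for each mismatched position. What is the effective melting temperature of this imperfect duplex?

32°C

Primer base counts: A=9, T=3, G=1, C=2 → A+T=12, G+C=3
Perfect-match Tm = 2(12) + 4(3) = 24 + 12 = 36°C
Mismatches (positions where the bases are not complementary): 1 (at position 4)
Effective Tm = 36 − 1×4 = 36 − 4 = 32°C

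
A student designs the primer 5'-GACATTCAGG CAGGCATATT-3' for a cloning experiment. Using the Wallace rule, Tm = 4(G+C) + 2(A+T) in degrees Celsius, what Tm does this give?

58°C

Base counts: A=6, T=5, G=5, C=4
A+T = 11, G+C = 9
Tm = 2×11 + 4×9 = 58°C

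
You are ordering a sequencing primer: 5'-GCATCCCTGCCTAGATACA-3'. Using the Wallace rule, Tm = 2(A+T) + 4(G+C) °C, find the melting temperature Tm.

58°C

Scanning the sequence gives A=5, T=4, G=3, C=7.
So N_AT = 9 and N_GC = 10.
Tm = 2×9 + 4×10 = 58°C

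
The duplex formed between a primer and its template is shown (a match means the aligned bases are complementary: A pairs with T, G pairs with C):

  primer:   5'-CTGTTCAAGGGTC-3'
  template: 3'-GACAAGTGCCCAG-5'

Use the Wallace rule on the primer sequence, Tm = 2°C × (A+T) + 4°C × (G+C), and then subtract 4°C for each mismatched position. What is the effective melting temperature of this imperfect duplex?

Primer base counts: A=2, T=4, G=4, C=3 → A+T=6, G+C=7
Perfect-match Tm = 2(6) + 4(7) = 12 + 28 = 40°C
Mismatches (positions where the bases are not complementary): 1 (at position 8)
Effective Tm = 40 − 1×4 = 40 − 4 = 36°C

36°C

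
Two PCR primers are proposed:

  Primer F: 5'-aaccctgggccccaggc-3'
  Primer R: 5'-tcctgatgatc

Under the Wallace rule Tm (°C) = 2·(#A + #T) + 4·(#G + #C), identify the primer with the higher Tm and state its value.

Primer F: A+T=4, G+C=13 → Tm = 2(4)+4(13) = 60°C
Primer R: A+T=6, G+C=5 → Tm = 2(6)+4(5) = 32°C
60°C vs 32°C → primer F is higher.

Primer F, 60°C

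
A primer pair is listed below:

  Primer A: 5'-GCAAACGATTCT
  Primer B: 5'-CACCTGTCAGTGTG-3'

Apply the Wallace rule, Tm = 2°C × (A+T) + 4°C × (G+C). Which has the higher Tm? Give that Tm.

Primer B, 44°C

Primer A: A+T=7, G+C=5 → Tm = 2(7)+4(5) = 34°C
Primer B: A+T=6, G+C=8 → Tm = 2(6)+4(8) = 44°C
34°C vs 44°C → primer B is higher.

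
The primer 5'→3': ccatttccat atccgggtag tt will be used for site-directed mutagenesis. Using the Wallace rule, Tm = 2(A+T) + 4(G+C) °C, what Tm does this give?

A=4, T=8, G=4, C=6
A+T = 12, G+C = 10
Tm = 2×12 + 4×10 = 64°C

64°C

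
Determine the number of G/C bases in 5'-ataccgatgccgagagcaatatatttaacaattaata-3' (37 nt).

Base counts: A=16, T=10, G=5, C=6
Total G or C: 5 + 6 = 11

11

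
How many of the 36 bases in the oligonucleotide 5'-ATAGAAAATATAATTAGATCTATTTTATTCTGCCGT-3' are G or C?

Scanning the sequence gives A=13, T=15, G=4, C=4.
Total G or C: 4 + 4 = 8

8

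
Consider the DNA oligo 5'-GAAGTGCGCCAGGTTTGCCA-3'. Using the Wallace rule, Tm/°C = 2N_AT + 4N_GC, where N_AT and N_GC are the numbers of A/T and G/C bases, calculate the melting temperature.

64°C

Scanning the sequence gives T=4, A=4, C=5, G=7.
AT pairs contribute 8, GC pairs contribute 12.
Tm = 2×8 + 4×12 = 64°C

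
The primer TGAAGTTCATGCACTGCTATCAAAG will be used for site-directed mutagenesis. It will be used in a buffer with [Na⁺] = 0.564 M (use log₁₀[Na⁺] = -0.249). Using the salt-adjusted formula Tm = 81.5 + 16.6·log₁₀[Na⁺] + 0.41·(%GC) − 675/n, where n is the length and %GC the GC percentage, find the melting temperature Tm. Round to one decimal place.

66.8°C

Length n = 25. C=5, G=5, A=8, T=7
G+C = 10, so %GC = 10/25 × 100 = 40%
Salt term: 16.6 × (-0.249) = -4.133
GC term: 0.41 × 40 = 16.4; length term: −675/25 = −27
Tm = 81.5 + (-4.133) + 16.4 − 27 = 66.767 → 66.8°C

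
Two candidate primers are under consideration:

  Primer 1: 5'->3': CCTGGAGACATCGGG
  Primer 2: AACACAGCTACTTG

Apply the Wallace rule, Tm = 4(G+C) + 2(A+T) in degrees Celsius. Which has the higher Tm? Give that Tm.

Primer 1: A+T=5, G+C=10 → Tm = 2(5)+4(10) = 50°C
Primer 2: A+T=8, G+C=6 → Tm = 2(8)+4(6) = 40°C
50°C vs 40°C → primer 1 is higher.

Primer 1, 50°C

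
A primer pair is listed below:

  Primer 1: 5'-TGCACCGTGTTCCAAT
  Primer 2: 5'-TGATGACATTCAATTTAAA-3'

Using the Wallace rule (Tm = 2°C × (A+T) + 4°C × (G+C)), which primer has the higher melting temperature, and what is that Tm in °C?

Primer 1, 48°C

Primer 1: A+T=8, G+C=8 → Tm = 2(8)+4(8) = 48°C
Primer 2: A+T=15, G+C=4 → Tm = 2(15)+4(4) = 46°C
48°C vs 46°C → primer 1 is higher.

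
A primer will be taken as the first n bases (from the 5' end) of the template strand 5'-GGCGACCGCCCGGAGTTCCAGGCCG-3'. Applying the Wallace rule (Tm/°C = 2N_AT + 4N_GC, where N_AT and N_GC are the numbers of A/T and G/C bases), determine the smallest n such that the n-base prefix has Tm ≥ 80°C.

n = 23

First 22 bases: GGCGACCGCCCGGAGTTCCAGG → Tm = 78°C (< 80°C)
First 23 bases: GGCGACCGCCCGGAGTTCCAGGC → Tm = 82°C (≥ 80°C)
Each additional base adds 2°C (A/T) or 4°C (G/C), so Tm is non-decreasing in n; n = 23 is the first length to reach 80°C.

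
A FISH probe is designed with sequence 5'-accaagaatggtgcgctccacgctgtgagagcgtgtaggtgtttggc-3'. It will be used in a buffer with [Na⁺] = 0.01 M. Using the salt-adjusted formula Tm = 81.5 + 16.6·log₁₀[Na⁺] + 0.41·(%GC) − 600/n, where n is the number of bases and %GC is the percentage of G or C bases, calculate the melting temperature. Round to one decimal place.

59.1°C

Length n = 47. A=9, T=11, G=17, C=10
G+C = 27, so %GC = 27/47 × 100 = 57.447%
Salt term: 16.6 × (-2) = -33.2
GC term: 0.41 × 57.447 = 23.553; length term: −600/47 = −12.766
Tm = 81.5 + (-33.2) + 23.553 − 12.766 = 59.087 → 59.1°C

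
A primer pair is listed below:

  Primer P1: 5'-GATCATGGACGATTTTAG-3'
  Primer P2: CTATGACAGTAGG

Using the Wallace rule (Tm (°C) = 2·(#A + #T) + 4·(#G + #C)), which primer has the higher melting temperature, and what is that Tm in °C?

Primer P1: A+T=11, G+C=7 → Tm = 2(11)+4(7) = 50°C
Primer P2: A+T=7, G+C=6 → Tm = 2(7)+4(6) = 38°C
50°C vs 38°C → primer P1 is higher.

Primer P1, 50°C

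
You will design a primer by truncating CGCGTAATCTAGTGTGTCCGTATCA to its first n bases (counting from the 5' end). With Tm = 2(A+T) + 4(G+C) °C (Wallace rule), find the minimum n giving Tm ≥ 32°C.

n = 11

First 10 bases: CGCGTAATCT → Tm = 30°C (< 32°C)
First 11 bases: CGCGTAATCTA → Tm = 32°C (≥ 32°C)
Since every base adds ≥2°C, Tm only increases with n, so the threshold is first crossed at n = 11.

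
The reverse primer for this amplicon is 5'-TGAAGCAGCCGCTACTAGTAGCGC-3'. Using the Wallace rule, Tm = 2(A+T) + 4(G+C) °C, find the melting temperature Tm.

76°C

G=7, A=6, T=4, C=7
A+T = 10, G+C = 14
Tm = 4·14 + 2·10 = 56 + 20 = 76°C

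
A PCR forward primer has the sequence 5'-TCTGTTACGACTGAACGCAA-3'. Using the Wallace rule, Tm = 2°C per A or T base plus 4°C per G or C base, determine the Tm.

58°C

A=6, T=5, G=4, C=5
A+T = 11, G+C = 9
Tm = 4·9 + 2·11 = 36 + 22 = 58°C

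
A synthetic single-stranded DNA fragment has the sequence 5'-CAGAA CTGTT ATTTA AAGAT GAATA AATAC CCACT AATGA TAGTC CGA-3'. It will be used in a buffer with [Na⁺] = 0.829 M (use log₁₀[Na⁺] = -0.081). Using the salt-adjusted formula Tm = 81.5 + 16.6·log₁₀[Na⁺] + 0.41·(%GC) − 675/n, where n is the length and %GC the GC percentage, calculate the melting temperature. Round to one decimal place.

Length n = 48. G=7, T=13, A=20, C=8
G+C = 15, so %GC = 15/48 × 100 = 31.25%
Salt term: 16.6 × (-0.081) = -1.345
GC term: 0.41 × 31.25 = 12.812; length term: −675/48 = −14.062
Tm = 81.5 + (-1.345) + 12.812 − 14.062 = 78.905 → 78.9°C

78.9°C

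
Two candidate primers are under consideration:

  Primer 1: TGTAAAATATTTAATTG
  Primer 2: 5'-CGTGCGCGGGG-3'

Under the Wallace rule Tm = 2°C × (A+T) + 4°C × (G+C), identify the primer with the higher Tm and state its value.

Primer 1: A+T=15, G+C=2 → Tm = 2(15)+4(2) = 38°C
Primer 2: A+T=1, G+C=10 → Tm = 2(1)+4(10) = 42°C
38°C vs 42°C → primer 2 is higher.

Primer 2, 42°C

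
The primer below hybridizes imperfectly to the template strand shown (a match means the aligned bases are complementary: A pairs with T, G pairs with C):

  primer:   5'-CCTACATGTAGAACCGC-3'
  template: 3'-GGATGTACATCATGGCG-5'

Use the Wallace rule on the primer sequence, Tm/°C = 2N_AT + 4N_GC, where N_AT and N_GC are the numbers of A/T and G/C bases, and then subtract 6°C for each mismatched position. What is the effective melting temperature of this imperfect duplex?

Primer base counts: A=5, T=3, G=3, C=6 → A+T=8, G+C=9
Perfect-match Tm = 2(8) + 4(9) = 16 + 36 = 52°C
Mismatches (positions where the bases are not complementary): 1 (at position 12)
Effective Tm = 52 − 1×6 = 52 − 6 = 46°C

46°C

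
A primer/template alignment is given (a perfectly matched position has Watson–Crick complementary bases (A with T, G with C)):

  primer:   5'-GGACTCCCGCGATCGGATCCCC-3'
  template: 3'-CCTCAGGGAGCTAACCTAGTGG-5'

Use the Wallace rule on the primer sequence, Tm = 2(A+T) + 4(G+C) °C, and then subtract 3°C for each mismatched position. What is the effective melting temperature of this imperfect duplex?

Primer base counts: A=3, T=3, G=6, C=10 → A+T=6, G+C=16
Perfect-match Tm = 2(6) + 4(16) = 12 + 64 = 76°C
Mismatches (positions where the bases are not complementary): 4 (at positions 4, 9, 14, 20)
Effective Tm = 76 − 4×3 = 76 − 12 = 64°C

64°C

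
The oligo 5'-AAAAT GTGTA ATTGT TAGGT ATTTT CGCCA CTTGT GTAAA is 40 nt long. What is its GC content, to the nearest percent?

30%

C=4, T=16, A=12, G=8
G+C = 8 + 4 = 12 out of 40 bases
%GC = 12/40 × 100 = 30% ≈ 30%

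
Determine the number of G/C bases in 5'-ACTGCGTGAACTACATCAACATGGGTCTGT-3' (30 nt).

Counting bases: A=8, T=8, G=7, C=7
Total G or C: 7 + 7 = 14

14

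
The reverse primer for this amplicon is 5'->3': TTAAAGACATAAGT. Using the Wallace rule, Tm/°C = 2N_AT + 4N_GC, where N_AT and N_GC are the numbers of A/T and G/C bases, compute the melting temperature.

34°C

Base counts: A=7, G=2, T=4, C=1
So N_AT = 11 and N_GC = 3.
Tm = 2×11 + 4×3 = 34°C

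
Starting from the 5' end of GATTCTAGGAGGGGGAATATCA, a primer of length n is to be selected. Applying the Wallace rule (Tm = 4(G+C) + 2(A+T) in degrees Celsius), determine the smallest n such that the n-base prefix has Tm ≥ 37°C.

n = 13

First 12 bases: GATTCTAGGAGG → Tm = 36°C (< 37°C)
First 13 bases: GATTCTAGGAGGG → Tm = 40°C (≥ 37°C)
Each additional base adds 2°C (A/T) or 4°C (G/C), so Tm is non-decreasing in n; n = 13 is the first length to reach 37°C.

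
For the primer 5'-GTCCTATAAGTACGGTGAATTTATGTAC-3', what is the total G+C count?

Counting bases: A=8, T=10, C=4, G=6
Total G or C: 6 + 4 = 10

10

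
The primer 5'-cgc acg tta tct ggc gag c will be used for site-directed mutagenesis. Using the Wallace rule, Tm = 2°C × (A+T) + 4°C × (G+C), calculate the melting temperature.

Scanning the sequence gives A=3, C=6, G=6, T=4.
A+T = 7, G+C = 12
Tm = 4·12 + 2·7 = 48 + 14 = 62°C

62°C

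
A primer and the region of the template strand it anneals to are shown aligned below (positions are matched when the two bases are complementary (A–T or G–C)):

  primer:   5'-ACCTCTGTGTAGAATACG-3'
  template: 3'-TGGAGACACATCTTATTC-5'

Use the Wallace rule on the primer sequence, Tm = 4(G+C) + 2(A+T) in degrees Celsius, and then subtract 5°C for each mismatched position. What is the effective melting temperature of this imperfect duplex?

47°C

Primer base counts: A=5, T=5, G=4, C=4 → A+T=10, G+C=8
Perfect-match Tm = 2(10) + 4(8) = 20 + 32 = 52°C
Mismatches (positions where the bases are not complementary): 1 (at position 17)
Effective Tm = 52 − 1×5 = 52 − 5 = 47°C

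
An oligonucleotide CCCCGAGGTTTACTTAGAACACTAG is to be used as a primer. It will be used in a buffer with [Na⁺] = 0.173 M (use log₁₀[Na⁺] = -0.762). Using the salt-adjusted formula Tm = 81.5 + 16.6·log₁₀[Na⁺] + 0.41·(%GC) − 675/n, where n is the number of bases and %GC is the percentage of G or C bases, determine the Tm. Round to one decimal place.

61.5°C

Length n = 25. Counting bases: T=6, G=5, A=7, C=7
G+C = 12, so %GC = 12/25 × 100 = 48%
Salt term: 16.6 × (-0.762) = -12.649
GC term: 0.41 × 48 = 19.68; length term: −675/25 = −27
Tm = 81.5 + (-12.649) + 19.68 − 27 = 61.531 → 61.5°C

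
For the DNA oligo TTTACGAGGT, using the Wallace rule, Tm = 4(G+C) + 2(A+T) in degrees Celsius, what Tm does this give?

28°C

Counting bases: G=3, C=1, A=2, T=4
A+T = 6, G+C = 4
Tm = 2×6 + 4×4 = 28°C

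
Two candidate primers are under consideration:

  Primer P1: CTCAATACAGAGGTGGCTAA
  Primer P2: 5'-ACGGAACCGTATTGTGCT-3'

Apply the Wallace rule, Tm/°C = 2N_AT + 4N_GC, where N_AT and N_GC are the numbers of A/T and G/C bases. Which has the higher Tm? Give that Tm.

Primer P1: A+T=11, G+C=9 → Tm = 2(11)+4(9) = 58°C
Primer P2: A+T=9, G+C=9 → Tm = 2(9)+4(9) = 54°C
58°C vs 54°C → primer P1 is higher.

Primer P1, 58°C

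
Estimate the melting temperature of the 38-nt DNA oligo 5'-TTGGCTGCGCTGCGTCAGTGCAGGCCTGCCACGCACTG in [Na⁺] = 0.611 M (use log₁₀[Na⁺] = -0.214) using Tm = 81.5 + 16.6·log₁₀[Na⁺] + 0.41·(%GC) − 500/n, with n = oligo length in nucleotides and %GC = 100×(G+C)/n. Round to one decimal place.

92.8°C

Length n = 38. Base counts: G=13, C=13, A=4, T=8
G+C = 26, so %GC = 26/38 × 100 = 68.421%
Salt term: 16.6 × (-0.214) = -3.552
GC term: 0.41 × 68.421 = 28.053; length term: −500/38 = −13.158
Tm = 81.5 + (-3.552) + 28.053 − 13.158 = 92.843 → 92.8°C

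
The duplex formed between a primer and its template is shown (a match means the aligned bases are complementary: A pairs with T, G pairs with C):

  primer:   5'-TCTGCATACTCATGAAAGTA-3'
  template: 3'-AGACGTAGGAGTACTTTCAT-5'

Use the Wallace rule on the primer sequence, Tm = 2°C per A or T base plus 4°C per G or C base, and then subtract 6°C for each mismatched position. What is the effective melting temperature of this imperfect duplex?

48°C

Primer base counts: A=7, T=6, G=3, C=4 → A+T=13, G+C=7
Perfect-match Tm = 2(13) + 4(7) = 26 + 28 = 54°C
Mismatches (positions where the bases are not complementary): 1 (at position 8)
Effective Tm = 54 − 1×6 = 54 − 6 = 48°C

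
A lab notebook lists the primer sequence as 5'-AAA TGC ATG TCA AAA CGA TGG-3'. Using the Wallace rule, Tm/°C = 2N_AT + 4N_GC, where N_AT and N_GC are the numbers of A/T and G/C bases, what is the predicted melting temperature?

58°C

Scanning the sequence gives G=5, A=9, C=3, T=4.
AT pairs contribute 13, GC pairs contribute 8.
Tm = 2(13) + 4(8) = 26 + 32 = 58°C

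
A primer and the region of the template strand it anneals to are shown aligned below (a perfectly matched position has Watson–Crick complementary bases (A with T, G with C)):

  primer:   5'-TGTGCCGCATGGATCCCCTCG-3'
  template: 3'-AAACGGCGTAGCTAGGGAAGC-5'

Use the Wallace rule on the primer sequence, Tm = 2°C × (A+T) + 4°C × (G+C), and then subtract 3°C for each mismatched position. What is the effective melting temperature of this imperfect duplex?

61°C

Primer base counts: A=2, T=5, G=6, C=8 → A+T=7, G+C=14
Perfect-match Tm = 2(7) + 4(14) = 14 + 56 = 70°C
Mismatches (positions where the bases are not complementary): 3 (at positions 2, 11, 18)
Effective Tm = 70 − 3×3 = 70 − 9 = 61°C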